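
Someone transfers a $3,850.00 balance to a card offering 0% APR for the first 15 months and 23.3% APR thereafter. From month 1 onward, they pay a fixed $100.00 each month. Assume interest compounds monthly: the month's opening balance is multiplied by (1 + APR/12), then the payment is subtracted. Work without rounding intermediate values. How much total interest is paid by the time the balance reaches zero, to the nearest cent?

Promo months 1–15 at r₀ = 0%/12 = 0; months 16+ at r₁ = 23.3%/12 = 0.0194167.
After month 15 (no interest yet): B = $3,850.00 − 15·$100.00 = $2,350.00.
Then at r₁ with $100.00/mo: n₂ = −ln(1 − r₁·B/P)/ln(1+r₁) ≈ 31.69 → 32 more payments.
Total paid = 46·$100.00 + $68.82 = $4,668.82; interest = $4,668.82 − $3,850.00 = $818.82.

$818.82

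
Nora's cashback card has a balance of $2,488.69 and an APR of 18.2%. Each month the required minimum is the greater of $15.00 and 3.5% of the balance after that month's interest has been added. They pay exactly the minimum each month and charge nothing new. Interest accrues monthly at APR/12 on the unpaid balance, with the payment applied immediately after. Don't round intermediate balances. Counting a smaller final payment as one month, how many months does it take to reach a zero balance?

124 months

Monthly rate r = 18.2%/12 = 1.51667% = 0.0151667.
While 3.5% of the post-interest balance exceeds $15.00, each month B ← (B·(1+r))·(1 − 0.035), i.e. B shrinks by the factor (1+r)·0.965 = 0.97964.
This holds for months 1–87. Entering month 88 the balance is $415.52; 3.5% of the post-interest balance is now below $15.00, so the flat $15.00 minimum applies from here.
From month 88 a fixed $15.00 at rate r clears $415.52 in 37 more payments. Total: 87 + 37 = 124 months.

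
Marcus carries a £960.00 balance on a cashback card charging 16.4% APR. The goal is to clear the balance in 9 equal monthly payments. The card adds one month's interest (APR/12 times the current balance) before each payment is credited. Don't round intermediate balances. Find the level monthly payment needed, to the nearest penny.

Monthly rate r = 16.4%/12 = 1.36667% = 0.0136667.
Level-payment amortization: P = B₀·r / (1 − (1+r)^(−n)) = 960.00·0.0136667 / (1 − 1.01367^(−9)).
Denominator 1 − (1+r)^(−9) = 0.11499951.
P = 13.12 / 0.11499951 ≈ 114.09.

£114.09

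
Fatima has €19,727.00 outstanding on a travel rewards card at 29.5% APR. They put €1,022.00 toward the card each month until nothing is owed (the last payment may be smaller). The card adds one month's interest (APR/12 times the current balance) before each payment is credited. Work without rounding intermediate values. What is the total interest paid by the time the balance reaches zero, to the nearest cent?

€7,353.04

Monthly rate r = 29.5%/12 = 2.45833% = 0.0245833.
Payoff takes n = ⌈−ln(1 − rB₀/P)/ln(1+r)⌉ = ⌈26.494⌉ = 27 payments; the last is €508.04.
Total paid = 26·€1,022.00 + €508.04 = €27,080.04.
Total interest = total paid − principal = €27,080.04 − €19,727.00 = €7,353.04.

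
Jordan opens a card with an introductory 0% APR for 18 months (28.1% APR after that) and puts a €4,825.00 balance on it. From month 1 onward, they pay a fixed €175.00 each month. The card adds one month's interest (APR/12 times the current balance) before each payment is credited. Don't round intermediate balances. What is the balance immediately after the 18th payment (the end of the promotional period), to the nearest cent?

Promo months 1–18 at r₀ = 0%/12 = 0; months 19+ at r₁ = 28.1%/12 = 0.0234167.
After month 18 (no interest yet): B = €4,825.00 − 18·€175.00 = €1,675.00.

€1,675.00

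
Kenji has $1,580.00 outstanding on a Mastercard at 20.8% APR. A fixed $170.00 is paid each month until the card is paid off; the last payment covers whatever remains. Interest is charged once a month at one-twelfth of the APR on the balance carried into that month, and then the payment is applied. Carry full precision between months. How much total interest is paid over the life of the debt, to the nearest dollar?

Monthly rate r = 20.8%/12 = 1.73333% = 0.0173333.
Payoff takes n = ⌈−ln(1 − rB₀/P)/ln(1+r)⌉ = ⌈10.222⌉ = 11 payments; the last is $37.97.
Total paid = 10·$170.00 + $37.97 = $1,737.97.
Total interest = total paid − principal = $1,737.97 − $1,580.00 = $157.97.

$158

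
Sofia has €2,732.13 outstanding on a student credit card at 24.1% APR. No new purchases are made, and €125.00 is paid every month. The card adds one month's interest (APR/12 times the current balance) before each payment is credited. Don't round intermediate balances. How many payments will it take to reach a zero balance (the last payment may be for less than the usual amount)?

Monthly rate r = 24.1%/12 = 2.00833% = 0.0200833.
Recurrence: B ← B·(1+r) − €125.00.
Month 1: interest €54.87; balance after payment €2,662.00.
Month 2: interest €53.46; balance after payment €2,590.46.
Closed form: n = −ln(1 − rB₀/P)/ln(1+r) = −ln(0.56104)/ln(1.02008) ≈ 29.066, so the balance reaches zero during payment 30.

30 months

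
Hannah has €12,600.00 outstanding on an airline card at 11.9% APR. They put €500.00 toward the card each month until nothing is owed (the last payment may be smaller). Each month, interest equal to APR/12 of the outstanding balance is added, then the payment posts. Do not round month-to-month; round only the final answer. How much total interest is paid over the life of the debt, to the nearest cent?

€1,970.32

Monthly rate r = 11.9%/12 = 0.991667% = 0.00991667.
Payoff takes n = ⌈−ln(1 − rB₀/P)/ln(1+r)⌉ = ⌈29.140⌉ = 30 payments; the last is €70.32.
Total paid = 29·€500.00 + €70.32 = €14,570.32.
Total interest = total paid − principal = €14,570.32 − €12,600.00 = €1,970.32.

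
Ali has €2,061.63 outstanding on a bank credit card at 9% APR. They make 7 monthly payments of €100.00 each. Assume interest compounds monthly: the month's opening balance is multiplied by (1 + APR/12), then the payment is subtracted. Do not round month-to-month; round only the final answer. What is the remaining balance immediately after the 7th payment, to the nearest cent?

€1,456.38

Monthly rate r = 9%/12 = 0.75% = 0.0075.
Each month: B ← B·(1+r) − €100.00.
Month 1: interest €15.46; balance after payment €1,977.09.
Month 2: interest €14.83; balance after payment €1,891.92.
Month 3: interest €14.19; balance after payment €1,806.11.
Month 4: interest €13.55; balance after payment €1,719.66.
Month 5: interest €12.90; balance after payment €1,632.55.
Month 6: interest €12.24; balance after payment €1,544.80.
Month 7: interest €11.59; balance after payment €1,456.38.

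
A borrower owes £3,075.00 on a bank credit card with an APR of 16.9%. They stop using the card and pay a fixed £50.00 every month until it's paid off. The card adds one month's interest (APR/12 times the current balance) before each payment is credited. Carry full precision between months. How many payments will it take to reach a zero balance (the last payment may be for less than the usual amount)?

144 months

Monthly rate r = 16.9%/12 = 1.40833% = 0.0140833.
Recurrence: B ← B·(1+r) − £50.00.
Month 1: interest £43.31; balance after payment £3,068.31.
Month 2: interest £43.21; balance after payment £3,061.52.
Closed form: n = −ln(1 − rB₀/P)/ln(1+r) = −ln(0.13388)/ln(1.01408) ≈ 143.785, so the balance reaches zero during payment 144.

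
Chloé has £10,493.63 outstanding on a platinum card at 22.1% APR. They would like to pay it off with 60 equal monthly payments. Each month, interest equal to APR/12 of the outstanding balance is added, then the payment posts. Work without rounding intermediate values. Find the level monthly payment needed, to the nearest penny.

£290.42

Monthly rate r = 22.1%/12 = 1.84167% = 0.0184167.
Level-payment amortization: P = B₀·r / (1 − (1+r)^(−n)) = 10493.63·0.0184167 / (1 − 1.01842^(−60)).
Denominator 1 − (1+r)^(−60) = 0.665443003.
P = 193.258 / 0.665443003 ≈ 290.42.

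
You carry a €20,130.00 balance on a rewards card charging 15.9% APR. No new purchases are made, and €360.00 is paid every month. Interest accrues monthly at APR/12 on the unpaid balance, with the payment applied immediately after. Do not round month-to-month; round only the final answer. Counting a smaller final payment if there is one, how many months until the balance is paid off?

Monthly rate r = 15.9%/12 = 1.325% = 0.01325.
Recurrence: B ← B·(1+r) − €360.00.
Month 1: interest €266.72; balance after payment €20,036.72.
Month 2: interest €265.49; balance after payment €19,942.21.
Closed form: n = −ln(1 − rB₀/P)/ln(1+r) = −ln(0.2591)/ln(1.01325) ≈ 102.600, so the balance reaches zero during payment 103.

103 payments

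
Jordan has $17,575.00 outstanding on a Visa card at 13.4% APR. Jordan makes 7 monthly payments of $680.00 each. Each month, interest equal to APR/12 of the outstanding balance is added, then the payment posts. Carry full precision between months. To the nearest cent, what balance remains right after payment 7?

$14,073.21

Monthly rate r = 13.4%/12 = 1.11667% = 0.0111667.
Each month: B ← B·(1+r) − $680.00.
Month 1: interest $196.25; balance after payment $17,091.25.
Month 2: interest $190.85; balance after payment $16,602.11.
Month 3: interest $185.39; balance after payment $16,107.50.
Month 4: interest $179.87; balance after payment $15,607.36.
Month 5: interest $174.28; balance after payment $15,101.65.
Month 6: interest $168.64; balance after payment $14,590.28.
Month 7: interest $162.92; balance after payment $14,073.21.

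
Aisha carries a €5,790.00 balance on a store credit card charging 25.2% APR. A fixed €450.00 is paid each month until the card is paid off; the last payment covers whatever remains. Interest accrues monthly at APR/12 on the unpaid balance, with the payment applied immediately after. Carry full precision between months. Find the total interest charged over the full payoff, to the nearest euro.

€1,031

Monthly rate r = 25.2%/12 = 2.1% = 0.021.
Payoff takes n = ⌈−ln(1 − rB₀/P)/ln(1+r)⌉ = ⌈15.156⌉ = 16 payments; the last is €70.92.
Total paid = 15·€450.00 + €70.92 = €6,820.92.
Total interest = total paid − principal = €6,820.92 − €5,790.00 = €1,030.92.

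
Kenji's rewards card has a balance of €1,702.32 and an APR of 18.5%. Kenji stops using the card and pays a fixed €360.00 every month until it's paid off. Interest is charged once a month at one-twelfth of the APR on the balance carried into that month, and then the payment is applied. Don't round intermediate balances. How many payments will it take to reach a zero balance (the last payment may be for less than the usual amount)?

Monthly rate r = 18.5%/12 = 1.54167% = 0.0154167.
Recurrence: B ← B·(1+r) − €360.00.
Month 1: interest €26.24; balance after payment €1,368.56.
Month 2: interest €21.10; balance after payment €1,029.66.
Month 3: interest €15.87; balance after payment €685.54.
Month 4: interest €10.57; balance after payment €336.11.
Month 5: interest €5.18; balance after payment €0.00.

5 payments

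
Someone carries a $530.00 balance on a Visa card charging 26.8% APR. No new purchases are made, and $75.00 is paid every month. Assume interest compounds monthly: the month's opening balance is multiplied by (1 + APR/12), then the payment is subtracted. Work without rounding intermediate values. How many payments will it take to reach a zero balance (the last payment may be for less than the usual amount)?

Monthly rate r = 26.8%/12 = 2.23333% = 0.0223333.
Recurrence: B ← B·(1+r) − $75.00.
Month 1: interest $11.84; balance after payment $466.84.
Month 2: interest $10.43; balance after payment $402.26.
Closed form: n = −ln(1 − rB₀/P)/ln(1+r) = −ln(0.84218)/ln(1.02233) ≈ 7.776, so the balance reaches zero during payment 8.

8 months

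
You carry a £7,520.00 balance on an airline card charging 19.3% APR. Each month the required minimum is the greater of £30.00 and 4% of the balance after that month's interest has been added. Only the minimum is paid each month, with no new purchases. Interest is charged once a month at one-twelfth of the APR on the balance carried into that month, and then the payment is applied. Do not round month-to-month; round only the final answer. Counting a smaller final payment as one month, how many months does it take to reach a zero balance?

125 months

Monthly rate r = 19.3%/12 = 1.60833% = 0.0160833.
While 4% of the post-interest balance exceeds £30.00, each month B ← (B·(1+r))·(1 − 0.04), i.e. B shrinks by the factor (1+r)·0.96 = 0.97544.
This holds for months 1–94. Entering month 95 the balance is £726.22; 4% of the post-interest balance is now below £30.00, so the flat £30.00 minimum applies from here.
From month 95 a fixed £30.00 at rate r clears £726.22 in 31 more payments. Total: 94 + 31 = 125 months.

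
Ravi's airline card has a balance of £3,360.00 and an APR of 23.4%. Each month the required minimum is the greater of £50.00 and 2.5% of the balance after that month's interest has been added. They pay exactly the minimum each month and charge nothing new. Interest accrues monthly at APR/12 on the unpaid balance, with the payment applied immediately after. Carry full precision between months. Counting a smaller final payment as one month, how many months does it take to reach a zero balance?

165 months

Monthly rate r = 23.4%/12 = 1.95% = 0.0195.
While 2.5% of the post-interest balance exceeds £50.00, each month B ← (B·(1+r))·(1 − 0.025), i.e. B shrinks by the factor (1+r)·0.975 = 0.99401.
This holds for months 1–90. Entering month 91 the balance is £1,957.07; 2.5% of the post-interest balance is now below £50.00, so the flat £50.00 minimum applies from here.
From month 91 a fixed £50.00 at rate r clears £1,957.07 in 75 more payments. Total: 90 + 75 = 165 months.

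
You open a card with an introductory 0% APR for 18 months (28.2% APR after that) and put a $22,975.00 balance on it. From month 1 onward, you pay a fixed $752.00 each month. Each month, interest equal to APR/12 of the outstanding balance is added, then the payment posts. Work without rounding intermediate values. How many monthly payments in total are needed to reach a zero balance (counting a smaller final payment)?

34 months

Promo months 1–18 at r₀ = 0%/12 = 0; months 19+ at r₁ = 28.2%/12 = 0.0235.
After month 18 (no interest yet): B = $22,975.00 − 18·$752.00 = $9,439.00.
Then at r₁ with $752.00/mo: n₂ = −ln(1 − r₁·B/P)/ln(1+r₁) ≈ 15.05 → 16 more payments.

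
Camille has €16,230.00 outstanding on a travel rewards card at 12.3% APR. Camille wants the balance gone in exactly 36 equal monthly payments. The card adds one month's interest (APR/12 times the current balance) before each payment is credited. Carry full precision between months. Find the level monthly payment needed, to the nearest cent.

€541.40

Monthly rate r = 12.3%/12 = 1.025% = 0.01025.
Level-payment amortization: P = B₀·r / (1 − (1+r)^(−n)) = 16230.00·0.01025 / (1 − 1.01025^(−36)).
Denominator 1 − (1+r)^(−36) = 0.307274664.
P = 166.358 / 0.307274664 ≈ 541.40.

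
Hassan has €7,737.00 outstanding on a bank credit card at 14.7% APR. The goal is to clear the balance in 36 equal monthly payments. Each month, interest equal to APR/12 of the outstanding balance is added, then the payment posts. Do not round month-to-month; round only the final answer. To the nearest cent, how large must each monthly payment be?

€267.07

Monthly rate r = 14.7%/12 = 1.225% = 0.01225.
Level-payment amortization: P = B₀·r / (1 − (1+r)^(−n)) = 7737.00·0.01225 / (1 − 1.01225^(−36)).
Denominator 1 − (1+r)^(−36) = 0.354881162.
P = 94.7782 / 0.354881162 ≈ 267.07.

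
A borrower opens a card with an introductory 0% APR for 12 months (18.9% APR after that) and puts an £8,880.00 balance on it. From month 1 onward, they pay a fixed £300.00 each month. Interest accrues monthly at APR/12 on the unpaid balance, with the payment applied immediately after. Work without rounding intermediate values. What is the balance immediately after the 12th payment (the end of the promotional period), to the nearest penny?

£5,280.00

Promo months 1–12 at r₀ = 0%/12 = 0; months 13+ at r₁ = 18.9%/12 = 0.01575.
After month 12 (no interest yet): B = £8,880.00 − 12·£300.00 = £5,280.00.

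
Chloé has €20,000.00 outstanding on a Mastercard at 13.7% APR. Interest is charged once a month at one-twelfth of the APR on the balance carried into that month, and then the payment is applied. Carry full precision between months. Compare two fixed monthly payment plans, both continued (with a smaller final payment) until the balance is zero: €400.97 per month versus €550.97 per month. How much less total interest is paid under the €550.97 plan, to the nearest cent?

€3,791.68

Monthly rate r = 13.7%/12 = 1.14167% = 0.0114167.
At €400.97/mo: n = ⌈−ln(1 − rB₀/P)/ln(1+r)⌉ = 75 payments (last €94.02); total interest = total paid − €20,000.00 = €9,765.80.
At €550.97/mo: 48 payments (last €78.53); total interest €5,974.12.
Interest saved = €9,765.80 − €5,974.12 = €3,791.68.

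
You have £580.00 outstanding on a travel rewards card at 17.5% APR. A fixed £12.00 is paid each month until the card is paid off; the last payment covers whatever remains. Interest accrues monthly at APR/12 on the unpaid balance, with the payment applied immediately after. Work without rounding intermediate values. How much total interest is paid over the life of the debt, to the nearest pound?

Monthly rate r = 17.5%/12 = 1.45833% = 0.0145833.
Payoff takes n = ⌈−ln(1 − rB₀/P)/ln(1+r)⌉ = ⌈84.287⌉ = 85 payments; the last is £3.46.
Total paid = 84·£12.00 + £3.46 = £1,011.46.
Total interest = total paid − principal = £1,011.46 − £580.00 = £431.46.

£431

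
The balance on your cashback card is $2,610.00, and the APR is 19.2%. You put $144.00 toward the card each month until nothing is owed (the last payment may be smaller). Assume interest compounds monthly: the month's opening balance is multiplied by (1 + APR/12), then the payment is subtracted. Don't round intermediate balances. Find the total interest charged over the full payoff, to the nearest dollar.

$497

Monthly rate r = 19.2%/12 = 1.6% = 0.016.
Payoff takes n = ⌈−ln(1 − rB₀/P)/ln(1+r)⌉ = ⌈21.576⌉ = 22 payments; the last is $83.29.
Total paid = 21·$144.00 + $83.29 = $3,107.29.
Total interest = total paid − principal = $3,107.29 − $2,610.00 = $497.29.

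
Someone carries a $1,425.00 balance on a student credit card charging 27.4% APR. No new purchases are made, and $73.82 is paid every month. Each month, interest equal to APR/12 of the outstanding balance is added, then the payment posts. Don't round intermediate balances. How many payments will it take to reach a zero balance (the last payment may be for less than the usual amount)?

Monthly rate r = 27.4%/12 = 2.28333% = 0.0228333.
Recurrence: B ← B·(1+r) − $73.82.
Month 1: interest $32.54; balance after payment $1,383.72.
Month 2: interest $31.59; balance after payment $1,341.49.
Closed form: n = −ln(1 − rB₀/P)/ln(1+r) = −ln(0.55923)/ln(1.02283) ≈ 25.743, so the balance reaches zero during payment 26.

26 payments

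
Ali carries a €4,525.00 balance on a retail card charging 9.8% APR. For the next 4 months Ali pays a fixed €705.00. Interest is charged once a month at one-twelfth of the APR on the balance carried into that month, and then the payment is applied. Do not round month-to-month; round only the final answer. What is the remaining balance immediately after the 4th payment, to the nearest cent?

Monthly rate r = 9.8%/12 = 0.816667% = 0.00816667.
Each month: B ← B·(1+r) − €705.00.
Month 1: interest €36.95; balance after payment €3,856.95.
Month 2: interest €31.50; balance after payment €3,183.45.
Month 3: interest €26.00; balance after payment €2,504.45.
Month 4: interest €20.45; balance after payment €1,819.90.

€1,819.90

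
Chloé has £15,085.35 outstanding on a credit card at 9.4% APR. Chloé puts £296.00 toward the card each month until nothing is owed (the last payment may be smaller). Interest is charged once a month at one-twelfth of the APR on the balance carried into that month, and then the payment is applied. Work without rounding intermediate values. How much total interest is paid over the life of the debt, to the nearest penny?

£4,243.68

Monthly rate r = 9.4%/12 = 0.783333% = 0.00783333.
Payoff takes n = ⌈−ln(1 − rB₀/P)/ln(1+r)⌉ = ⌈65.300⌉ = 66 payments; the last is £89.03.
Total paid = 65·£296.00 + £89.03 = £19,329.03.
Total interest = total paid − principal = £19,329.03 − £15,085.35 = £4,243.68.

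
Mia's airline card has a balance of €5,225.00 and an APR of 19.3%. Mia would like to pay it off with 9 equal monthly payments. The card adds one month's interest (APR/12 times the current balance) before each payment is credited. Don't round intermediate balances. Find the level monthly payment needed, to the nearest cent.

€628.23

Monthly rate r = 19.3%/12 = 1.60833% = 0.0160833.
Level-payment amortization: P = B₀·r / (1 − (1+r)^(−n)) = 5225.00·0.0160833 / (1 − 1.01608^(−9)).
Denominator 1 − (1+r)^(−9) = 0.133764356.
P = 84.0354 / 0.133764356 ≈ 628.23.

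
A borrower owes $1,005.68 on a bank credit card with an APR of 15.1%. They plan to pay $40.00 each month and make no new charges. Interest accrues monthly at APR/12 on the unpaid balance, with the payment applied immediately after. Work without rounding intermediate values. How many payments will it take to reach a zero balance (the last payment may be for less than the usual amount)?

Monthly rate r = 15.1%/12 = 1.25833% = 0.0125833.
Recurrence: B ← B·(1+r) − $40.00.
Month 1: interest $12.65; balance after payment $978.33.
Month 2: interest $12.31; balance after payment $950.65.
Closed form: n = −ln(1 − rB₀/P)/ln(1+r) = −ln(0.68363)/ln(1.01258) ≈ 30.415, so the balance reaches zero during payment 31.

31 months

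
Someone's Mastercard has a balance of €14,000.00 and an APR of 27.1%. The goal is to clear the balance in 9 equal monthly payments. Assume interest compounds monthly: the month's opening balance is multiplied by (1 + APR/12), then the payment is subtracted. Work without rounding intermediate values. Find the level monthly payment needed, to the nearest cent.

€1,736.43

Monthly rate r = 27.1%/12 = 2.25833% = 0.0225833.
Level-payment amortization: P = B₀·r / (1 − (1+r)^(−n)) = 14000.00·0.0225833 / (1 − 1.02258^(−9)).
Denominator 1 − (1+r)^(−9) = 0.182078528.
P = 316.167 / 0.182078528 ≈ 1736.43.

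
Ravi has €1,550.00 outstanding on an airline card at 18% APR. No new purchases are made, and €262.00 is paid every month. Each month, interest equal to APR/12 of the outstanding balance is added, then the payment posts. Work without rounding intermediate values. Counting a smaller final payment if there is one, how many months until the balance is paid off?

Monthly rate r = 18%/12 = 1.5% = 0.015.
Recurrence: B ← B·(1+r) − €262.00.
Month 1: interest €23.25; balance after payment €1,311.25.
Month 2: interest €19.67; balance after payment €1,068.92.
Closed form: n = −ln(1 − rB₀/P)/ln(1+r) = −ln(0.91126)/ln(1.015) ≈ 6.242, so the balance reaches zero during payment 7.

7 months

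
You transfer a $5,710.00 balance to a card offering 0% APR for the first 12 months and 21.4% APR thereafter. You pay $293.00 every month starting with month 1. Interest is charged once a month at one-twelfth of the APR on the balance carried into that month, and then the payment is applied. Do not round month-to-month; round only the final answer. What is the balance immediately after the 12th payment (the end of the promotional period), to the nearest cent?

Promo months 1–12 at r₀ = 0%/12 = 0; months 13+ at r₁ = 21.4%/12 = 0.0178333.
After month 12 (no interest yet): B = $5,710.00 − 12·$293.00 = $2,194.00.

$2,194.00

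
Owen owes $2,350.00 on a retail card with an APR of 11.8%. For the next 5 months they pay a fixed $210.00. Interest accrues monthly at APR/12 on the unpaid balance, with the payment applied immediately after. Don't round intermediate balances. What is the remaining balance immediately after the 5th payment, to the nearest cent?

Monthly rate r = 11.8%/12 = 0.983333% = 0.00983333.
Each month: B ← B·(1+r) − $210.00.
Month 1: interest $23.11; balance after payment $2,163.11.
Month 2: interest $21.27; balance after payment $1,974.38.
Month 3: interest $19.41; balance after payment $1,783.79.
Month 4: interest $17.54; balance after payment $1,591.33.
Month 5: interest $15.65; balance after payment $1,396.98.

$1,396.98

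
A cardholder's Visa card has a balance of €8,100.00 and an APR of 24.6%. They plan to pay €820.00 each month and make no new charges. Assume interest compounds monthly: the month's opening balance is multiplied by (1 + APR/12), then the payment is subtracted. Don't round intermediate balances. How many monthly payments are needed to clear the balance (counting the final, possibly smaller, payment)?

Monthly rate r = 24.6%/12 = 2.05% = 0.0205.
Recurrence: B ← B·(1+r) − €820.00.
Month 1: interest €166.05; balance after payment €7,446.05.
Month 2: interest €152.64; balance after payment €6,778.69.
Closed form: n = −ln(1 − rB₀/P)/ln(1+r) = −ln(0.7975)/ln(1.0205) ≈ 11.150, so the balance reaches zero during payment 12.

12 months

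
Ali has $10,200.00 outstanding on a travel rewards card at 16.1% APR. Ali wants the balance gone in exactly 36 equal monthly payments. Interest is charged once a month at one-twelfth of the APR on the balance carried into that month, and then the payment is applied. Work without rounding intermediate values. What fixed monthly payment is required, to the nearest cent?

$359.11

Monthly rate r = 16.1%/12 = 1.34167% = 0.0134167.
Level-payment amortization: P = B₀·r / (1 − (1+r)^(−n)) = 10200.00·0.0134167 / (1 − 1.01342^(−36)).
Denominator 1 − (1+r)^(−36) = 0.381085763.
P = 136.85 / 0.381085763 ≈ 359.11.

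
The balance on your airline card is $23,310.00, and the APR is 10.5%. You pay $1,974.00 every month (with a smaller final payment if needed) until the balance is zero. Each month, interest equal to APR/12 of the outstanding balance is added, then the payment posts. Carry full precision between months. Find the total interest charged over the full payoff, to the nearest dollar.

$1,404

Monthly rate r = 10.5%/12 = 0.875% = 0.00875.
Payoff takes n = ⌈−ln(1 − rB₀/P)/ln(1+r)⌉ = ⌈12.519⌉ = 13 payments; the last is $1,025.84.
Total paid = 12·$1,974.00 + $1,025.84 = $24,713.84.
Total interest = total paid − principal = $24,713.84 − $23,310.00 = $1,403.84.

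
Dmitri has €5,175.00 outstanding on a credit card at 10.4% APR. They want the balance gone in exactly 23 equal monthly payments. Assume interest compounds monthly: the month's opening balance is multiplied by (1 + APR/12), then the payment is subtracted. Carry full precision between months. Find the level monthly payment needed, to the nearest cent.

Monthly rate r = 10.4%/12 = 0.866667% = 0.00866667.
Level-payment amortization: P = B₀·r / (1 − (1+r)^(−n)) = 5175.00·0.00866667 / (1 − 1.00867^(−23)).
Denominator 1 − (1+r)^(−23) = 0.180019332.
P = 44.85 / 0.180019332 ≈ 249.14.

€249.14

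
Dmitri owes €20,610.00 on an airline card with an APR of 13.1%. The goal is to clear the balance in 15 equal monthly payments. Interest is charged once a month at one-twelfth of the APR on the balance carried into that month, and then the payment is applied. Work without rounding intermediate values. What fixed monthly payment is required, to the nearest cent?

Monthly rate r = 13.1%/12 = 1.09167% = 0.0109167.
Level-payment amortization: P = B₀·r / (1 − (1+r)^(−n)) = 20610.00·0.0109167 / (1 − 1.01092^(−15)).
Denominator 1 − (1+r)^(−15) = 0.150292112.
P = 224.993 / 0.150292112 ≈ 1497.03.

€1,497.03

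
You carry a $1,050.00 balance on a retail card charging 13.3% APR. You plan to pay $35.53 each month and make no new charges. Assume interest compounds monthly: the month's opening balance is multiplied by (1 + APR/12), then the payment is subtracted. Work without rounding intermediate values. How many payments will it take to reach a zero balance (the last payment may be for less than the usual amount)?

37 months

Monthly rate r = 13.3%/12 = 1.10833% = 0.0110833.
Recurrence: B ← B·(1+r) − $35.53.
Month 1: interest $11.64; balance after payment $1,026.11.
Month 2: interest $11.37; balance after payment $1,001.95.
Closed form: n = −ln(1 − rB₀/P)/ln(1+r) = −ln(0.67246)/ln(1.01108) ≈ 36.001, so the balance reaches zero during payment 37.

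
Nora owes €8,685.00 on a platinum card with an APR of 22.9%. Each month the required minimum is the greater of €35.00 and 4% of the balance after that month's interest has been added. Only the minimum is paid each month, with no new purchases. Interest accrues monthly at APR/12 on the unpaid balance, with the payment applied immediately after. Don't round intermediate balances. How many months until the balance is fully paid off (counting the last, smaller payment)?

Monthly rate r = 22.9%/12 = 1.90833% = 0.0190833.
While 4% of the post-interest balance exceeds €35.00, each month B ← (B·(1+r))·(1 − 0.04), i.e. B shrinks by the factor (1+r)·0.96 = 0.97832.
This holds for months 1–106. Entering month 107 the balance is €850.65; 4% of the post-interest balance is now below €35.00, so the flat €35.00 minimum applies from here.
From month 107 a fixed €35.00 at rate r clears €850.65 in 33 more payments. Total: 106 + 33 = 139 months.

139 months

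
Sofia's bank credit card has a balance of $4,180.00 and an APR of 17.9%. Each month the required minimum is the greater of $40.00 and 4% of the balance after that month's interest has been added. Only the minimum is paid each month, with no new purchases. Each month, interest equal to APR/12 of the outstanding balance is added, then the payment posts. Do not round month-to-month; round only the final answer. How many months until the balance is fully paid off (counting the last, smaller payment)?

Monthly rate r = 17.9%/12 = 1.49167% = 0.0149167.
While 4% of the post-interest balance exceeds $40.00, each month B ← (B·(1+r))·(1 − 0.04), i.e. B shrinks by the factor (1+r)·0.96 = 0.97432.
This holds for months 1–56. Entering month 57 the balance is $973.79; 4% of the post-interest balance is now below $40.00, so the flat $40.00 minimum applies from here.
From month 57 a fixed $40.00 at rate r clears $973.79 in 31 more payments. Total: 56 + 31 = 87 months.

87 months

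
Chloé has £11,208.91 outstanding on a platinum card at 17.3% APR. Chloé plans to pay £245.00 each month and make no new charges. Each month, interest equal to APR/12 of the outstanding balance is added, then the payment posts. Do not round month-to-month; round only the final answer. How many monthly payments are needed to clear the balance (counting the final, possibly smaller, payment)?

76 payments

Monthly rate r = 17.3%/12 = 1.44167% = 0.0144167.
Recurrence: B ← B·(1+r) − £245.00.
Month 1: interest £161.60; balance after payment £11,125.51.
Month 2: interest £160.39; balance after payment £11,040.90.
Closed form: n = −ln(1 − rB₀/P)/ln(1+r) = −ln(0.34043)/ln(1.01442) ≈ 75.281, so the balance reaches zero during payment 76.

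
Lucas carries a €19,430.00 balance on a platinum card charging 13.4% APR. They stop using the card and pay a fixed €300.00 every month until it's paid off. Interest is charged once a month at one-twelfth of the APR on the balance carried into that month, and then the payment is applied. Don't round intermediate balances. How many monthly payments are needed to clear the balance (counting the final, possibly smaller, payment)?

Monthly rate r = 13.4%/12 = 1.11667% = 0.0111667.
Recurrence: B ← B·(1+r) − €300.00.
Month 1: interest €216.97; balance after payment €19,346.97.
Month 2: interest €216.04; balance after payment €19,263.01.
Closed form: n = −ln(1 − rB₀/P)/ln(1+r) = −ln(0.27677)/ln(1.01117) ≈ 115.676, so the balance reaches zero during payment 116.

116 months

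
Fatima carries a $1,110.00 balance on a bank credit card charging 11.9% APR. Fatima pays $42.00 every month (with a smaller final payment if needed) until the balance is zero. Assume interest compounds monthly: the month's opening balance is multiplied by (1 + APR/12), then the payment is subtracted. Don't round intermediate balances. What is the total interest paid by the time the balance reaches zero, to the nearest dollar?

Monthly rate r = 11.9%/12 = 0.991667% = 0.00991667.
Payoff takes n = ⌈−ln(1 − rB₀/P)/ln(1+r)⌉ = ⌈30.800⌉ = 31 payments; the last is $33.61.
Total paid = 30·$42.00 + $33.61 = $1,293.61.
Total interest = total paid − principal = $1,293.61 − $1,110.00 = $183.61.

$184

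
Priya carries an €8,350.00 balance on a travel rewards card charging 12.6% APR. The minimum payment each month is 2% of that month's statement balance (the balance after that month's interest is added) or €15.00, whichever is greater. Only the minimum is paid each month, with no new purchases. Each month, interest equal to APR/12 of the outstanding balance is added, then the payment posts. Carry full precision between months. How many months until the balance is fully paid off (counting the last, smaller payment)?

Monthly rate r = 12.6%/12 = 1.05% = 0.0105.
While 2% of the post-interest balance exceeds €15.00, each month B ← (B·(1+r))·(1 − 0.02), i.e. B shrinks by the factor (1+r)·0.98 = 0.99029.
This holds for months 1–249. Entering month 250 the balance is €735.40; 2% of the post-interest balance is now below €15.00, so the flat €15.00 minimum applies from here.
From month 250 a fixed €15.00 at rate r clears €735.40 in 70 more payments. Total: 249 + 70 = 319 months.

319 months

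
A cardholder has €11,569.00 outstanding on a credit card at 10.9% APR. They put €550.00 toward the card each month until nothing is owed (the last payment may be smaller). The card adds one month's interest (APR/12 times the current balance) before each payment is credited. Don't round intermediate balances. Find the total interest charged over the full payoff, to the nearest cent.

€1,328.67

Monthly rate r = 10.9%/12 = 0.908333% = 0.00908333.
Payoff takes n = ⌈−ln(1 − rB₀/P)/ln(1+r)⌉ = ⌈23.449⌉ = 24 payments; the last is €247.67.
Total paid = 23·€550.00 + €247.67 = €12,897.67.
Total interest = total paid − principal = €12,897.67 − €11,569.00 = €1,328.67.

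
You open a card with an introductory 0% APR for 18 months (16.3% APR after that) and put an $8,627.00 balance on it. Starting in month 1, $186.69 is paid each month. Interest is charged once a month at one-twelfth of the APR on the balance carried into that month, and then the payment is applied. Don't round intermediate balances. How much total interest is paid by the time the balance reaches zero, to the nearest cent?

Promo months 1–18 at r₀ = 0%/12 = 0; months 19+ at r₁ = 16.3%/12 = 0.0135833.
After month 18 (no interest yet): B = $8,627.00 − 18·$186.69 = $5,266.58.
Then at r₁ with $186.69/mo: n₂ = −ln(1 − r₁·B/P)/ln(1+r₁) ≈ 35.81 → 36 more payments.
Total paid = 53·$186.69 + $152.08 = $10,046.65; interest = $10,046.65 − $8,627.00 = $1,419.65.

$1,419.65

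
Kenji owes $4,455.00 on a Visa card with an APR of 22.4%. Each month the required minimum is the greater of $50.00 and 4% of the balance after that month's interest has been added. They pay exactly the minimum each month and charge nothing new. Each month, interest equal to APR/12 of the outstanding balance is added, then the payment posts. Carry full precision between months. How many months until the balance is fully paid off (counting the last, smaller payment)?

91 months

Monthly rate r = 22.4%/12 = 1.86667% = 0.0186667.
While 4% of the post-interest balance exceeds $50.00, each month B ← (B·(1+r))·(1 − 0.04), i.e. B shrinks by the factor (1+r)·0.96 = 0.97792.
This holds for months 1–58. Entering month 59 the balance is $1,220.23; 4% of the post-interest balance is now below $50.00, so the flat $50.00 minimum applies from here.
From month 59 a fixed $50.00 at rate r clears $1,220.23 in 33 more payments. Total: 58 + 33 = 91 months.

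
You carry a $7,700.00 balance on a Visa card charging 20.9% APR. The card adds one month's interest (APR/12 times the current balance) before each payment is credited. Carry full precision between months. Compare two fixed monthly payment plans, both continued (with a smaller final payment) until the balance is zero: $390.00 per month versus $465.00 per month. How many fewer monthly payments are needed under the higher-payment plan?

Monthly rate r = 20.9%/12 = 1.74167% = 0.0174167.
At $390.00/mo: n = ⌈−ln(1 − rB₀/P)/ln(1+r)⌉ = 25 payments (last $158.71); total interest = total paid − $7,700.00 = $1,818.71.
At $465.00/mo: 20 payments (last $328.80); total interest $1,463.80.
Payments saved = 25 − 20 = 5.

5 fewer payments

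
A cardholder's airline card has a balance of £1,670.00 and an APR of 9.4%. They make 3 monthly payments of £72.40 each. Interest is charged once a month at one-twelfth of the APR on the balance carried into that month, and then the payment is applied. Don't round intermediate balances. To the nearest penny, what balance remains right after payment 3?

Monthly rate r = 9.4%/12 = 0.783333% = 0.00783333.
Each month: B ← B·(1+r) − £72.40.
Month 1: interest £13.08; balance after payment £1,610.68.
Month 2: interest £12.62; balance after payment £1,550.90.
Month 3: interest £12.15; balance after payment £1,490.65.

£1,490.65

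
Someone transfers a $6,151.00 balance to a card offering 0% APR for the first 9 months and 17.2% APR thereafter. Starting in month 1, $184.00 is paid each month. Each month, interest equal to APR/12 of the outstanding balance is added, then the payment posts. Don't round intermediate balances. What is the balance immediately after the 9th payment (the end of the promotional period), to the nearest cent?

Promo months 1–9 at r₀ = 0%/12 = 0; months 10+ at r₁ = 17.2%/12 = 0.0143333.
After month 9 (no interest yet): B = $6,151.00 − 9·$184.00 = $4,495.00.

$4,495.00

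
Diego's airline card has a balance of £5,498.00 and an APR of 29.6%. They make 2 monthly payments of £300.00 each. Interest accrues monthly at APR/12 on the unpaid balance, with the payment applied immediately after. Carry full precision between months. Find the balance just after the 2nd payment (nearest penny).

Monthly rate r = 29.6%/12 = 2.46667% = 0.0246667.
Each month: B ← B·(1+r) − £300.00.
Month 1: interest £135.62; balance after payment £5,333.62.
Month 2: interest £131.56; balance after payment £5,165.18.

£5,165.18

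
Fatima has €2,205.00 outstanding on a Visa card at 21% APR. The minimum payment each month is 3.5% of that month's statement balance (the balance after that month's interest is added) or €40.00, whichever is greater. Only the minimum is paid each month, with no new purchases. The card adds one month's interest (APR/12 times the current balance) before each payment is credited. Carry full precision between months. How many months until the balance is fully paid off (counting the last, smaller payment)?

Monthly rate r = 21%/12 = 1.75% = 0.0175.
While 3.5% of the post-interest balance exceeds €40.00, each month B ← (B·(1+r))·(1 − 0.035), i.e. B shrinks by the factor (1+r)·0.965 = 0.98189.
This holds for months 1–37. Entering month 38 the balance is €1,121.22; 3.5% of the post-interest balance is now below €40.00, so the flat €40.00 minimum applies from here.
From month 38 a fixed €40.00 at rate r clears €1,121.22 in 39 more payments. Total: 37 + 39 = 76 months.

76 months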